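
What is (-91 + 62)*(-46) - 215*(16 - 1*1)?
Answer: -1891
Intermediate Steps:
(-91 + 62)*(-46) - 215*(16 - 1*1) = -29*(-46) - 215*(16 - 1) = 1334 - 215*15 = 1334 - 3225 = -1891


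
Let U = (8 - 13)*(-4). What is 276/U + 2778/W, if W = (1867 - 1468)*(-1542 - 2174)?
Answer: 17048551/1235570 ≈ 13.798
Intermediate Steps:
W = -1482684 (W = 399*(-3716) = -1482684)
U = 20 (U = -5*(-4) = 20)
276/U + 2778/W = 276/20 + 2778/(-1482684) = 276*(1/20) + 2778*(-1/1482684) = 69/5 - 463/247114 = 17048551/1235570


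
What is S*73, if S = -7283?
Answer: -531659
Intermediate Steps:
S*73 = -7283*73 = -531659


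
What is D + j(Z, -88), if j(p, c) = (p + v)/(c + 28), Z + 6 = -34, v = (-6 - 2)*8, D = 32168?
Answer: 482546/15 ≈ 32170.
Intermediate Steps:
v = -64 (v = -8*8 = -64)
Z = -40 (Z = -6 - 34 = -40)
j(p, c) = (-64 + p)/(28 + c) (j(p, c) = (p - 64)/(c + 28) = (-64 + p)/(28 + c))
D + j(Z, -88) = 32168 + (-64 - 40)/(28 - 88) = 32168 - 104/(-60) = 32168 - 1/60*(-104) = 32168 + 26/15 = 482546/15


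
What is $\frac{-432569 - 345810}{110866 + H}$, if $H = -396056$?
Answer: $\frac{778379}{285190} \approx 2.7293$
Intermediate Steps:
$\frac{-432569 - 345810}{110866 + H} = \frac{-432569 - 345810}{110866 - 396056} = - \frac{778379}{-285190} = \left(-778379\right) \left(- \frac{1}{285190}\right) = \frac{778379}{285190}$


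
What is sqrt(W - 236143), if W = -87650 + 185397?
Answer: 2*I*sqrt(34599) ≈ 372.02*I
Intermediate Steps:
W = 97747
sqrt(W - 236143) = sqrt(97747 - 236143) = sqrt(-138396) = 2*I*sqrt(34599)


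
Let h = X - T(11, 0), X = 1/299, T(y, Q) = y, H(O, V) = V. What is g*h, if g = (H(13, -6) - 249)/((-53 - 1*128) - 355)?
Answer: -104805/20033 ≈ -5.2316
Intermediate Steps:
g = 255/536 (g = (-6 - 249)/((-53 - 1*128) - 355) = -255/((-53 - 128) - 355) = -255/(-181 - 355) = -255/(-536) = -255*(-1/536) = 255/536 ≈ 0.47575)
X = 1/299 ≈ 0.0033445
h = -3288/299 (h = 1/299 - 1*11 = 1/299 - 11 = -3288/299 ≈ -10.997)
g*h = (255/536)*(-3288/299) = -104805/20033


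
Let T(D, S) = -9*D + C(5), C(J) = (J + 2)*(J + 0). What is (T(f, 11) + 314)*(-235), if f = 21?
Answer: -37600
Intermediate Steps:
C(J) = J*(2 + J) (C(J) = (2 + J)*J = J*(2 + J))
T(D, S) = 35 - 9*D (T(D, S) = -9*D + 5*(2 + 5) = -9*D + 5*7 = -9*D + 35 = 35 - 9*D)
(T(f, 11) + 314)*(-235) = ((35 - 9*21) + 314)*(-235) = ((35 - 189) + 314)*(-235) = (-154 + 314)*(-235) = 160*(-235) = -37600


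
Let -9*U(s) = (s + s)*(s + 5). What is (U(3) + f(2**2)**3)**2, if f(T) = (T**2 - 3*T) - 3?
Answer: 169/9 ≈ 18.778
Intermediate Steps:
f(T) = -3 + T**2 - 3*T
U(s) = -2*s*(5 + s)/9 (U(s) = -(s + s)*(s + 5)/9 = -2*s*(5 + s)/9)
(U(3) + f(2**2)**3)**2 = (-2/9*3*(5 + 3) + (-3 + (2**2)**2 - 3*2**2)**3)**2 = (-2/9*3*8 + (-3 + 4**2 - 3*4)**3)**2 = (-16/3 + (-3 + 16 - 12)**3)**2 = (-16/3 + 1**3)**2 = (-16/3 + 1)**2 = (-13/3)**2 = 169/9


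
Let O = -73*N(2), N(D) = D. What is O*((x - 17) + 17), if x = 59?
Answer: -8614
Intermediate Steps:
O = -146 (O = -73*2 = -146)
O*((x - 17) + 17) = -146*((59 - 17) + 17) = -146*(42 + 17) = -146*59 = -8614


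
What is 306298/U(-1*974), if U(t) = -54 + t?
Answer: -153149/514 ≈ -297.96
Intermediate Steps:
306298/U(-1*974) = 306298/(-54 - 1*974) = 306298/(-54 - 974) = 306298/(-1028) = 306298*(-1/1028) = -153149/514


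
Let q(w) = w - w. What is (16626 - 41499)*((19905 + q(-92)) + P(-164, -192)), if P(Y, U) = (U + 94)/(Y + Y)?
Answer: -81197137437/164 ≈ -4.9510e+8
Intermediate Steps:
P(Y, U) = (94 + U)/(2*Y) (P(Y, U) = (94 + U)/((2*Y)) = (94 + U)*(1/(2*Y)) = (94 + U)/(2*Y))
q(w) = 0
(16626 - 41499)*((19905 + q(-92)) + P(-164, -192)) = (16626 - 41499)*((19905 + 0) + (1/2)*(94 - 192)/(-164)) = -24873*(19905 + (1/2)*(-1/164)*(-98)) = -24873*(19905 + 49/164) = -24873*3264469/164 = -81197137437/164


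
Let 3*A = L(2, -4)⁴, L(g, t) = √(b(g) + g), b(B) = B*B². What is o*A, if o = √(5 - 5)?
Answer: 0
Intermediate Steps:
b(B) = B³
L(g, t) = √(g + g³) (L(g, t) = √(g³ + g) = √(g + g³))
o = 0 (o = √0 = 0)
A = 100/3 (A = (√(2 + 2³))⁴/3 = (√(2 + 8))⁴/3 = (√10)⁴/3 = (⅓)*100 = 100/3 ≈ 33.333)
o*A = 0*(100/3) = 0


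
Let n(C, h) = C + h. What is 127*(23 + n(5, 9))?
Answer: 4699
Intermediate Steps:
127*(23 + n(5, 9)) = 127*(23 + (5 + 9)) = 127*(23 + 14) = 127*37 = 4699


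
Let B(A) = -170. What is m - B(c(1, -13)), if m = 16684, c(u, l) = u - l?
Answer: 16854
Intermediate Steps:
m - B(c(1, -13)) = 16684 - 1*(-170) = 16684 + 170 = 16854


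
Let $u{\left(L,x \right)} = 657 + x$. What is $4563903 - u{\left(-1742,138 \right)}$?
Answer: $4563108$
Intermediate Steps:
$4563903 - u{\left(-1742,138 \right)} = 4563903 - \left(657 + 138\right) = 4563903 - 795 = 4563108$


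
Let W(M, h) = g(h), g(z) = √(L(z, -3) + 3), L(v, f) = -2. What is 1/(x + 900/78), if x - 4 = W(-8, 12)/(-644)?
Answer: 8372/130075 ≈ 0.064363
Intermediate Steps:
g(z) = 1 (g(z) = √(-2 + 3) = √1 = 1)
W(M, h) = 1
x = 2575/644 (x = 4 + 1/(-644) = 4 + 1*(-1/644) = 4 - 1/644 = 2575/644 ≈ 3.9984)
1/(x + 900/78) = 1/(2575/644 + 900/78) = 1/(2575/644 + 900*(1/78)) = 1/(2575/644 + 150/13) = 1/(130075/8372) = 8372/130075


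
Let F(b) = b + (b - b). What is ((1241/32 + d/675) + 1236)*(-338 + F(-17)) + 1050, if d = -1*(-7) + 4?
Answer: -1950493517/4320 ≈ -4.5150e+5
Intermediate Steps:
d = 11 (d = 7 + 4 = 11)
F(b) = b (F(b) = b + 0 = b)
((1241/32 + d/675) + 1236)*(-338 + F(-17)) + 1050 = ((1241/32 + 11/675) + 1236)*(-338 - 17) + 1050 = ((1241*(1/32) + 11*(1/675)) + 1236)*(-355) + 1050 = ((1241/32 + 11/675) + 1236)*(-355) + 1050 = (838027/21600 + 1236)*(-355) + 1050 = (27535627/21600)*(-355) + 1050 = -1955029517/4320 + 1050 = -1950493517/4320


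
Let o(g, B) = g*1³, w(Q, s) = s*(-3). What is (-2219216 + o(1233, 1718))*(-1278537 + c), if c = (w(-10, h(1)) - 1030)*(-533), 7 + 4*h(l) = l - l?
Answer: 6497317258523/4 ≈ 1.6243e+12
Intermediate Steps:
h(l) = -7/4 (h(l) = -7/4 + (l - l)/4 = -7/4 + (¼)*0 = -7/4 + 0 = -7/4)
w(Q, s) = -3*s
o(g, B) = g (o(g, B) = g*1 = g)
c = 2184767/4 (c = (-3*(-7/4) - 1030)*(-533) = (21/4 - 1030)*(-533) = -4099/4*(-533) = 2184767/4 ≈ 5.4619e+5)
(-2219216 + o(1233, 1718))*(-1278537 + c) = (-2219216 + 1233)*(-1278537 + 2184767/4) = -2217983*(-2929381/4) = 6497317258523/4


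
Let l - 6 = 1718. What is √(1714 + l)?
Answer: 3*√382 ≈ 58.634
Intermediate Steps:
l = 1724 (l = 6 + 1718 = 1724)
√(1714 + l) = √(1714 + 1724) = √3438 = 3*√382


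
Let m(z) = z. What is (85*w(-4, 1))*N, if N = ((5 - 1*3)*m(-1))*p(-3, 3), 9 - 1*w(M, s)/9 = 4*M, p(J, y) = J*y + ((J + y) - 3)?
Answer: 459000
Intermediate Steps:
p(J, y) = -3 + J + y + J*y (p(J, y) = J*y + (-3 + J + y) = -3 + J + y + J*y)
w(M, s) = 81 - 36*M
N = 24 (N = ((5 - 1*3)*(-1))*(-3 - 3 + 3 - 3*3) = ((5 - 3)*(-1))*(-3 - 3 + 3 - 9) = (2*(-1))*(-12) = -2*(-12) = 24)
(85*w(-4, 1))*N = (85*(81 - 36*(-4)))*24 = (85*(81 + 144))*24 = (85*225)*24 = 19125*24 = 459000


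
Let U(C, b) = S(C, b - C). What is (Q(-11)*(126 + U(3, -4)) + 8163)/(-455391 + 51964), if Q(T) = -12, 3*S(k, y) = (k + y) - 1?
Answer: -6671/403427 ≈ -0.016536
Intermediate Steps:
S(k, y) = -⅓ + k/3 + y/3 (S(k, y) = ((k + y) - 1)/3 = (-1 + k + y)/3 = -⅓ + k/3 + y/3)
U(C, b) = -⅓ + b/3 (U(C, b) = -⅓ + C/3 + (b - C)/3 = -⅓ + C/3 + (-C/3 + b/3) = -⅓ + b/3)
(Q(-11)*(126 + U(3, -4)) + 8163)/(-455391 + 51964) = (-12*(126 + (-⅓ + (⅓)*(-4))) + 8163)/(-455391 + 51964) = (-12*(126 + (-⅓ - 4/3)) + 8163)/(-403427) = (-12*(126 - 5/3) + 8163)*(-1/403427) = (-12*373/3 + 8163)*(-1/403427) = (-1492 + 8163)*(-1/403427) = 6671*(-1/403427) = -6671/403427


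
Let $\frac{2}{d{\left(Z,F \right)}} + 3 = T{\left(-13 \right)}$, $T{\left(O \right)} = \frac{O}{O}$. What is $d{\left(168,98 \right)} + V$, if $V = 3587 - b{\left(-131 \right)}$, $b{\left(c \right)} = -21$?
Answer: $3607$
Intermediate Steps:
$V = 3608$ ($V = 3587 - -21 = 3587 + 21 = 3608$)
$T{\left(O \right)} = 1$
$d{\left(Z,F \right)} = -1$ ($d{\left(Z,F \right)} = \frac{2}{-3 + 1} = \frac{2}{-2} = 2 \left(- \frac{1}{2}\right) = -1$)
$d{\left(168,98 \right)} + V = -1 + 3608 = 3607$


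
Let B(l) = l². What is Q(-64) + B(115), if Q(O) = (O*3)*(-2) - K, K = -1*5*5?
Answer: 13634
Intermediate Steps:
K = -25 (K = -5*5 = -25)
Q(O) = 25 - 6*O (Q(O) = (O*3)*(-2) - 1*(-25) = (3*O)*(-2) + 25 = -6*O + 25 = 25 - 6*O)
Q(-64) + B(115) = (25 - 6*(-64)) + 115² = (25 + 384) + 13225 = 409 + 13225 = 13634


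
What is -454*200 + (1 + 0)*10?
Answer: -90790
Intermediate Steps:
-454*200 + (1 + 0)*10 = -90800 + 1*10 = -90800 + 10 = -90790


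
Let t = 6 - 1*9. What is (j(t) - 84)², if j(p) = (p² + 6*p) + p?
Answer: 9216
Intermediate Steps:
t = -3 (t = 6 - 9 = -3)
j(p) = p² + 7*p
(j(t) - 84)² = (-3*(7 - 3) - 84)² = (-3*4 - 84)² = (-12 - 84)² = (-96)² = 9216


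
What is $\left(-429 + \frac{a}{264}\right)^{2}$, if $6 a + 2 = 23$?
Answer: $\frac{51304515025}{278784} \approx 1.8403 \cdot 10^{5}$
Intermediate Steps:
$a = \frac{7}{2}$ ($a = - \frac{1}{3} + \frac{1}{6} \cdot 23 = - \frac{1}{3} + \frac{23}{6} = \frac{7}{2} \approx 3.5$)
$\left(-429 + \frac{a}{264}\right)^{2} = \left(-429 + \frac{7}{2 \cdot 264}\right)^{2} = \left(-429 + \frac{7}{2} \cdot \frac{1}{264}\right)^{2} = \left(-429 + \frac{7}{528}\right)^{2} = \left(- \frac{226505}{528}\right)^{2} = \frac{51304515025}{278784}$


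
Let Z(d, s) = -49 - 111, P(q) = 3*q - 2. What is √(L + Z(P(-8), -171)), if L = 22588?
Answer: 6*√623 ≈ 149.76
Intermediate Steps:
P(q) = -2 + 3*q
Z(d, s) = -160
√(L + Z(P(-8), -171)) = √(22588 - 160) = √22428 = 6*√623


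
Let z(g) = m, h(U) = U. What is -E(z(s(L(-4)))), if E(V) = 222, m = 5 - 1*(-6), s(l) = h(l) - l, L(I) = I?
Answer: -222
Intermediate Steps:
s(l) = 0 (s(l) = l - l = 0)
m = 11 (m = 5 + 6 = 11)
z(g) = 11
-E(z(s(L(-4)))) = -1*222 = -222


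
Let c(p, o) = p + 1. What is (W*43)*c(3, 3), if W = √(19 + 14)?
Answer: 172*√33 ≈ 988.06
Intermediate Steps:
c(p, o) = 1 + p
W = √33 ≈ 5.7446
(W*43)*c(3, 3) = (√33*43)*(1 + 3) = (43*√33)*4 = 172*√33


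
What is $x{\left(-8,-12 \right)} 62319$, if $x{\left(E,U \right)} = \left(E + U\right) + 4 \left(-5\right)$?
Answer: $-2492760$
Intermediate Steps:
$x{\left(E,U \right)} = -20 + E + U$ ($x{\left(E,U \right)} = \left(E + U\right) - 20 = -20 + E + U$)
$x{\left(-8,-12 \right)} 62319 = \left(-20 - 8 - 12\right) 62319 = \left(-40\right) 62319 = -2492760$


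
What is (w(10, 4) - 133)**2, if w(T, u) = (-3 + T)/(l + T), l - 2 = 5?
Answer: 5080516/289 ≈ 17580.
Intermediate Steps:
l = 7 (l = 2 + 5 = 7)
w(T, u) = (-3 + T)/(7 + T)
(w(10, 4) - 133)**2 = ((-3 + 10)/(7 + 10) - 133)**2 = (7/17 - 133)**2 = (-2254/17)**2 = 5080516/289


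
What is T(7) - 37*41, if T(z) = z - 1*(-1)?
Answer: -1509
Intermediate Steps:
T(z) = 1 + z (T(z) = z + 1 = 1 + z)
T(7) - 37*41 = (1 + 7) - 37*41 = 8 - 1517 = -1509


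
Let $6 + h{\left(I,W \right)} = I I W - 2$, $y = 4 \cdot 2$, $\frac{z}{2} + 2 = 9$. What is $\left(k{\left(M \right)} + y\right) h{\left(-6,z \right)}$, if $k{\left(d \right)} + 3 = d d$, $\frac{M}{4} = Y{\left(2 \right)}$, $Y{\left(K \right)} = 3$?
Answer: $73904$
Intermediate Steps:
$z = 14$ ($z = -4 + 2 \cdot 9 = -4 + 18 = 14$)
$y = 8$
$M = 12$ ($M = 4 \cdot 3 = 12$)
$h{\left(I,W \right)} = -8 + W I^{2}$ ($h{\left(I,W \right)} = -6 + \left(I I W - 2\right) = -6 + \left(I^{2} W - 2\right) = -6 + \left(W I^{2} - 2\right) = -6 + \left(-2 + W I^{2}\right) = -8 + W I^{2}$)
$k{\left(d \right)} = -3 + d^{2}$ ($k{\left(d \right)} = -3 + d d = -3 + d^{2}$)
$\left(k{\left(M \right)} + y\right) h{\left(-6,z \right)} = \left(\left(-3 + 12^{2}\right) + 8\right) \left(-8 + 14 \left(-6\right)^{2}\right) = \left(\left(-3 + 144\right) + 8\right) \left(-8 + 14 \cdot 36\right) = \left(141 + 8\right) \left(-8 + 504\right) = 149 \cdot 496 = 73904$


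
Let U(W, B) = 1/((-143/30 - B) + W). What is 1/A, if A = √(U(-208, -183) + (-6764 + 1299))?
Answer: -I*√174323423/976055 ≈ -0.013527*I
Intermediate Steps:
U(W, B) = 1/(-143/30 + W - B) (U(W, B) = 1/((-143*1/30 - B) + W) = 1/((-143/30 - B) + W) = 1/(-143/30 + W - B))
A = 5*I*√174323423/893 (A = √(-30/(143 - 30*(-208) + 30*(-183)) + (-6764 + 1299)) = √(-30/(143 + 6240 - 5490) - 5465) = √(-30/893 - 5465) = √(-4880275/893) = 5*I*√174323423/893 ≈ 73.926*I)
1/A = 1/(5*I*√174323423/893) = -I*√174323423/976055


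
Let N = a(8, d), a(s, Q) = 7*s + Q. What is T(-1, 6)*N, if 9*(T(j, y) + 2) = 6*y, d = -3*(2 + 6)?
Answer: 64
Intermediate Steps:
d = -24 (d = -3*8 = -24)
a(s, Q) = Q + 7*s
N = 32 (N = -24 + 7*8 = -24 + 56 = 32)
T(j, y) = -2 + 2*y/3 (T(j, y) = -2 + (6*y)/9 = -2 + 2*y/3)
T(-1, 6)*N = (-2 + (⅔)*6)*32 = (-2 + 4)*32 = 2*32 = 64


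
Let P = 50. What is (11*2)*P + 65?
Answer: 1165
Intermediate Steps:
(11*2)*P + 65 = (11*2)*50 + 65 = 22*50 + 65 = 1100 + 65 = 1165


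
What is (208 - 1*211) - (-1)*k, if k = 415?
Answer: 412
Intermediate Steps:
(208 - 1*211) - (-1)*k = (208 - 1*211) - (-1)*415 = (208 - 211) - 1*(-415) = -3 + 415 = 412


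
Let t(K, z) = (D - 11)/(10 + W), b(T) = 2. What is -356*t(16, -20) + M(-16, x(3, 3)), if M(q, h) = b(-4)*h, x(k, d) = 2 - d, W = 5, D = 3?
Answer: 2818/15 ≈ 187.87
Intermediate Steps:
t(K, z) = -8/15 (t(K, z) = (3 - 11)/(10 + 5) = -8/15)
M(q, h) = 2*h
-356*t(16, -20) + M(-16, x(3, 3)) = -356*(-8/15) + 2*(2 - 1*3) = 2848/15 + 2*(2 - 3) = 2848/15 + 2*(-1) = 2848/15 - 2 = 2818/15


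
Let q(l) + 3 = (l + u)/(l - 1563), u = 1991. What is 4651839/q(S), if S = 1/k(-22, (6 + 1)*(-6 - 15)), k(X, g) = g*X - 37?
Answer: -11622410408745/10677979 ≈ -1.0884e+6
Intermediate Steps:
k(X, g) = -37 + X*g (k(X, g) = X*g - 37 = -37 + X*g)
S = 1/3197 (S = 1/(-37 - 22*(6 + 1)*(-6 - 15)) = 1/(-37 - 154*(-21)) = 1/(-37 - 22*(-147)) = 1/(-37 + 3234) = 1/3197 ≈ 0.00031279)
q(l) = -3 + (1991 + l)/(-1563 + l) (q(l) = -3 + (l + 1991)/(l - 1563) = -3 + (1991 + l)/(-1563 + l))
4651839/q(S) = 4651839/((2*(3340 - 1*1/3197)/(-1563 + 1/3197))) = 4651839/((2*(3340 - 1/3197)/(-4996910/3197))) = 4651839/((2*(-3197/4996910)*(10677979/3197))) = 4651839/(-10677979/2498455) = 4651839*(-2498455/10677979) = -11622410408745/10677979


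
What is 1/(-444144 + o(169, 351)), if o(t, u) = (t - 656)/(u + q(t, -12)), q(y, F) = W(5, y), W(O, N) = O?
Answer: -356/158115751 ≈ -2.2515e-6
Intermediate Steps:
q(y, F) = 5
o(t, u) = (-656 + t)/(5 + u) (o(t, u) = (t - 656)/(u + 5) = (-656 + t)/(5 + u))
1/(-444144 + o(169, 351)) = 1/(-444144 + (-656 + 169)/(5 + 351)) = 1/(-444144 - 487/356) = 1/(-158115751/356) = -356/158115751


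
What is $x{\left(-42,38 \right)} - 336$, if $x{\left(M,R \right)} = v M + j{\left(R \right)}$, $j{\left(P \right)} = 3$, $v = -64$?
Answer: $2355$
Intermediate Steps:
$x{\left(M,R \right)} = 3 - 64 M$ ($x{\left(M,R \right)} = - 64 M + 3 = 3 - 64 M$)
$x{\left(-42,38 \right)} - 336 = \left(3 - -2688\right) - 336 = \left(3 + 2688\right) - 336 = 2691 - 336 = 2355$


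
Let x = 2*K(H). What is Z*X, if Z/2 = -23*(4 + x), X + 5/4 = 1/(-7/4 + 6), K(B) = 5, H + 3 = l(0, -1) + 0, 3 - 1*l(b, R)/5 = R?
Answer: 11109/17 ≈ 653.47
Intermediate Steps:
l(b, R) = 15 - 5*R
H = 17 (H = -3 + ((15 - 5*(-1)) + 0) = -3 + ((15 + 5) + 0) = -3 + (20 + 0) = -3 + 20 = 17)
x = 10 (x = 2*5 = 10)
X = -69/68 (X = -5/4 + 1/(-7/4 + 6) = -5/4 + 1/(17/4) = -5/4 + 4/17 = -69/68 ≈ -1.0147)
Z = -644 (Z = 2*(-23*(4 + 10)) = 2*(-23*14) = 2*(-322) = -644)
Z*X = -644*(-69/68) = 11109/17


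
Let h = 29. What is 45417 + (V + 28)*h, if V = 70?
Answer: 48259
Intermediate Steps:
45417 + (V + 28)*h = 45417 + (70 + 28)*29 = 45417 + 98*29 = 45417 + 2842 = 48259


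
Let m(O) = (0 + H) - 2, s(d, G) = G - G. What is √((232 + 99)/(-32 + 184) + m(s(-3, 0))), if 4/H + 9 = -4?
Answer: I*√126958/988 ≈ 0.36064*I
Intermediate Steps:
H = -4/13 (H = 4/(-9 - 4) = 4/(-13) = 4*(-1/13) = -4/13 ≈ -0.30769)
s(d, G) = 0
m(O) = -30/13 (m(O) = (0 - 4/13) - 2 = -4/13 - 2 = -30/13)
√((232 + 99)/(-32 + 184) + m(s(-3, 0))) = √((232 + 99)/(-32 + 184) - 30/13) = √(331/152 - 30/13) = √(-257/1976) = I*√126958/988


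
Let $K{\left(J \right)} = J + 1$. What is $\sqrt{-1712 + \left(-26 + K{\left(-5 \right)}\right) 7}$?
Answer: $31 i \sqrt{2} \approx 43.841 i$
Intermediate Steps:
$K{\left(J \right)} = 1 + J$
$\sqrt{-1712 + \left(-26 + K{\left(-5 \right)}\right) 7} = \sqrt{-1712 + \left(-26 + \left(1 - 5\right)\right) 7} = \sqrt{-1712 + \left(-26 - 4\right) 7} = \sqrt{-1712 - 210} = \sqrt{-1922} = 31 i \sqrt{2}$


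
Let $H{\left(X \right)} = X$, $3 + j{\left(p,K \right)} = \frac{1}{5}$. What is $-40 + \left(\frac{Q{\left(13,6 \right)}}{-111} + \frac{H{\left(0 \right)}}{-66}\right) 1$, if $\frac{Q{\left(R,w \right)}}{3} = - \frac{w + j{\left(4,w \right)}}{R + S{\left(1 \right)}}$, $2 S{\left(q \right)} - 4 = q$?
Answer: $- \frac{229368}{5735} \approx -39.994$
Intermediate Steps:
$j{\left(p,K \right)} = - \frac{14}{5}$ ($j{\left(p,K \right)} = -3 + \frac{1}{5} = - \frac{14}{5}$)
$S{\left(q \right)} = 2 + \frac{q}{2}$
$Q{\left(R,w \right)} = - \frac{3 \left(- \frac{14}{5} + w\right)}{\frac{5}{2} + R}$ ($Q{\left(R,w \right)} = 3 \left(- \frac{w - \frac{14}{5}}{R + \left(2 + \frac{1}{2} \cdot 1\right)}\right) = 3 \left(- \frac{- \frac{14}{5} + w}{R + \left(2 + \frac{1}{2}\right)}\right) = 3 \left(- \frac{- \frac{14}{5} + w}{R + \frac{5}{2}}\right) = 3 \left(- \frac{- \frac{14}{5} + w}{\frac{5}{2} + R}\right) = - \frac{3 \left(- \frac{14}{5} + w\right)}{\frac{5}{2} + R}$)
$-40 + \left(\frac{Q{\left(13,6 \right)}}{-111} + \frac{H{\left(0 \right)}}{-66}\right) 1 = -40 + \left(\frac{\frac{6}{5} \frac{1}{5 + 2 \cdot 13} \left(14 - 30\right)}{-111} + \frac{0}{-66}\right) 1 = -40 + \left(\frac{6 \left(14 - 30\right)}{5 \left(5 + 26\right)} \left(- \frac{1}{111}\right) + 0 \left(- \frac{1}{66}\right)\right) 1 = -40 + \left(\frac{6}{5} \cdot \frac{1}{31} \left(-16\right) \left(- \frac{1}{111}\right) + 0\right) 1 = -40 + \left(\left(- \frac{96}{155}\right) \left(- \frac{1}{111}\right) + 0\right) 1 = -40 + \left(\frac{32}{5735} + 0\right) 1 = -40 + \frac{32}{5735} \cdot 1 = -40 + \frac{32}{5735} = - \frac{229368}{5735}$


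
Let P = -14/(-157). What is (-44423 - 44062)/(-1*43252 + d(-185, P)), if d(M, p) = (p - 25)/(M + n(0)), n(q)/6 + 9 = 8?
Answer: 884466565/432331271 ≈ 2.0458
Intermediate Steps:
n(q) = -6 (n(q) = -54 + 6*8 = -54 + 48 = -6)
P = 14/157 (P = -14*(-1/157) = 14/157 ≈ 0.089172)
d(M, p) = (-25 + p)/(-6 + M) (d(M, p) = (p - 25)/(M - 6) = (-25 + p)/(-6 + M))
(-44423 - 44062)/(-1*43252 + d(-185, P)) = (-44423 - 44062)/(-1*43252 + (-25 + 14/157)/(-6 - 185)) = -88485/(-43252 - 3911/157/(-191)) = -88485/(-43252 - 1/191*(-3911/157)) = -88485/(-43252 + 3911/29987) = -88485/(-1296993813/29987) = -88485*(-29987/1296993813) = 884466565/432331271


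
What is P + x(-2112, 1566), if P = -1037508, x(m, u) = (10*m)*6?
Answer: -1164228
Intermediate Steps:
x(m, u) = 60*m
P + x(-2112, 1566) = -1037508 + 60*(-2112) = -1037508 - 126720 = -1164228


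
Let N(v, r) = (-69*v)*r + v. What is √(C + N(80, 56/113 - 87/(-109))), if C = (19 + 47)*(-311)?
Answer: I*√4185249866494/12317 ≈ 166.09*I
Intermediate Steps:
N(v, r) = v - 69*r*v (N(v, r) = -69*r*v + v = v - 69*r*v)
C = -20526 (C = 66*(-311) = -20526)
√(C + N(80, 56/113 - 87/(-109))) = √(-20526 + 80*(1 - 69*(56/113 - 87/(-109)))) = √(-20526 + 80*(1 - 69*(56*(1/113) - 87*(-1/109)))) = √(-20526 + 80*(1 - 69*(56/113 + 87/109))) = √(-20526 + 80*(1 - 69*15935/12317)) = √(-20526 + 80*(1 - 1099515/12317)) = √(-20526 + 80*(-1087198/12317)) = √(-20526 - 86975840/12317) = √(-339794582/12317) = I*√4185249866494/12317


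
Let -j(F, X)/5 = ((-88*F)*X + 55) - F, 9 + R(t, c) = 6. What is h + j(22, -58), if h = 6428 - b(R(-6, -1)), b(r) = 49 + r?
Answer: -555223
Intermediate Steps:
R(t, c) = -3 (R(t, c) = -9 + 6 = -3)
h = 6382 (h = 6428 - (49 - 3) = 6428 - 1*46 = 6428 - 46 = 6382)
j(F, X) = -275 + 5*F + 440*F*X (j(F, X) = -5*(((-88*F)*X + 55) - F) = -5*((-88*F*X + 55) - F) = -5*((55 - 88*F*X) - F) = -5*(55 - F - 88*F*X) = -275 + 5*F + 440*F*X)
h + j(22, -58) = 6382 + (-275 + 5*22 + 440*22*(-58)) = 6382 + (-275 + 110 - 561440) = 6382 - 561605 = -555223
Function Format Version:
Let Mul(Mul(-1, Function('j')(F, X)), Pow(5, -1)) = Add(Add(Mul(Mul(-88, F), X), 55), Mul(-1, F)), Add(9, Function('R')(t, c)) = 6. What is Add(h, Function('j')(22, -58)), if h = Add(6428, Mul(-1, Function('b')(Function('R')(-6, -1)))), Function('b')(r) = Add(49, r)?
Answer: -555223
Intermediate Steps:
Function('R')(t, c) = -3 (Function('R')(t, c) = Add(-9, 6) = -3)
h = 6382 (h = Add(6428, Mul(-1, Add(49, -3))) = Add(6428, Mul(-1, 46)) = Add(6428, -46) = 6382)
Function('j')(F, X) = Add(-275, Mul(5, F), Mul(440, F, X)) (Function('j')(F, X) = Mul(-5, Add(Add(Mul(Mul(-88, F), X), 55), Mul(-1, F))) = Mul(-5, Add(Add(Mul(-88, F, X), 55), Mul(-1, F))) = Mul(-5, Add(Add(55, Mul(-88, F, X)), Mul(-1, F))) = Mul(-5, Add(55, Mul(-1, F), Mul(-88, F, X))) = Add(-275, Mul(5, F), Mul(440, F, X)))
Add(h, Function('j')(22, -58)) = Add(6382, Add(-275, Mul(5, 22), Mul(440, 22, -58))) = Add(6382, Add(-275, 110, -561440)) = Add(6382, -561605) = -555223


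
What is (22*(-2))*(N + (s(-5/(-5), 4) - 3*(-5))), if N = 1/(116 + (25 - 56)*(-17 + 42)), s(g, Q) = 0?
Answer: -434896/659 ≈ -659.93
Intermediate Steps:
N = -1/659 (N = 1/(116 - 31*25) = 1/(116 - 775) = 1/(-659) = -1/659 ≈ -0.0015175)
(22*(-2))*(N + (s(-5/(-5), 4) - 3*(-5))) = (22*(-2))*(-1/659 + (0 - 3*(-5))) = -44*(-1/659 + (0 + 15)) = -44*(-1/659 + 15) = -44*9884/659 = -434896/659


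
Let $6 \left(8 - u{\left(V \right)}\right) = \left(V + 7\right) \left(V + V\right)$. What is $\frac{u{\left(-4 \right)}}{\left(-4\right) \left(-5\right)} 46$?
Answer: $\frac{138}{5} \approx 27.6$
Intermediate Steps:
$u{\left(V \right)} = 8 - \frac{V \left(7 + V\right)}{3}$ ($u{\left(V \right)} = 8 - \frac{\left(V + 7\right) \left(V + V\right)}{6} = 8 - \frac{\left(7 + V\right) 2 V}{6} = 8 - \frac{2 V \left(7 + V\right)}{6} = 8 - \frac{V \left(7 + V\right)}{3}$)
$\frac{u{\left(-4 \right)}}{\left(-4\right) \left(-5\right)} 46 = \frac{8 - - \frac{28}{3} - \frac{\left(-4\right)^{2}}{3}}{\left(-4\right) \left(-5\right)} 46 = \frac{8 + \frac{28}{3} - \frac{16}{3}}{20} \cdot 46 = \left(8 + \frac{28}{3} - \frac{16}{3}\right) \frac{1}{20} \cdot 46 = 12 \cdot \frac{1}{20} \cdot 46 = \frac{3}{5} \cdot 46 = \frac{138}{5}$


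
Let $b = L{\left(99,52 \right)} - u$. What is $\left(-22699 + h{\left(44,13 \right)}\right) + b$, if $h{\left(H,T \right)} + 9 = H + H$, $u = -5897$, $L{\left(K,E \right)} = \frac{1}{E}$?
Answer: $- \frac{869595}{52} \approx -16723.0$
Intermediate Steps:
$h{\left(H,T \right)} = -9 + 2 H$ ($h{\left(H,T \right)} = -9 + \left(H + H\right) = -9 + 2 H$)
$b = \frac{306645}{52}$ ($b = \frac{1}{52} - -5897 = \frac{1}{52} + 5897 = \frac{306645}{52} \approx 5897.0$)
$\left(-22699 + h{\left(44,13 \right)}\right) + b = \left(-22699 + \left(-9 + 2 \cdot 44\right)\right) + \frac{306645}{52} = \left(-22699 + \left(-9 + 88\right)\right) + \frac{306645}{52} = \left(-22699 + 79\right) + \frac{306645}{52} = -22620 + \frac{306645}{52} = - \frac{869595}{52}$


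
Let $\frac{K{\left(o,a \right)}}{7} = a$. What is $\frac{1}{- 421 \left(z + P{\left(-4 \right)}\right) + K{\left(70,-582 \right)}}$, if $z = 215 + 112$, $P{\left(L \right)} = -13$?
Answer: $- \frac{1}{136268} \approx -7.3385 \cdot 10^{-6}$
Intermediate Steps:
$K{\left(o,a \right)} = 7 a$
$z = 327$
$\frac{1}{- 421 \left(z + P{\left(-4 \right)}\right) + K{\left(70,-582 \right)}} = \frac{1}{- 421 \left(327 - 13\right) + 7 \left(-582\right)} = \frac{1}{\left(-421\right) 314 - 4074} = \frac{1}{-132194 - 4074} = \frac{1}{-136268} = - \frac{1}{136268}$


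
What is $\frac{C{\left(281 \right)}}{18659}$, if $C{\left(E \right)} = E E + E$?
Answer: $\frac{1686}{397} \approx 4.2468$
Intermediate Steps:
$C{\left(E \right)} = E + E^{2}$ ($C{\left(E \right)} = E^{2} + E = E + E^{2}$)
$\frac{C{\left(281 \right)}}{18659} = \frac{281 \left(1 + 281\right)}{18659} = 281 \cdot 282 \cdot \frac{1}{18659} = 79242 \cdot \frac{1}{18659} = \frac{1686}{397}$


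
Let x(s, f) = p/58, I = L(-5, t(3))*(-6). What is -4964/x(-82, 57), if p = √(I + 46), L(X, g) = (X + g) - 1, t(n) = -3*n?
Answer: -4234*√34 ≈ -24688.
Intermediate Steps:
L(X, g) = -1 + X + g
I = 90 (I = (-1 - 5 - 3*3)*(-6) = (-1 - 5 - 9)*(-6) = -15*(-6) = 90)
p = 2*√34 (p = √(90 + 46) = √136 = 2*√34 ≈ 11.662)
x(s, f) = √34/29 (x(s, f) = (2*√34)/58 = (2*√34)*(1/58) = √34/29)
-4964/x(-82, 57) = -4964*29*√34/34 = -4234*√34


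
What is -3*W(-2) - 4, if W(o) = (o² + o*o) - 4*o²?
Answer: 20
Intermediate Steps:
W(o) = -2*o² (W(o) = (o² + o²) - 4*o² = 2*o² - 4*o² = -2*o²)
-3*W(-2) - 4 = -(-6)*(-2)² - 4 = -(-6)*4 - 4 = -3*(-8) - 4 = 24 - 4 = 20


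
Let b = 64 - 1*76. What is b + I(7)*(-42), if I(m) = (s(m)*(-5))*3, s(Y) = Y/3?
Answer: 1458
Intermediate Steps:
s(Y) = Y/3 (s(Y) = Y*(⅓) = Y/3)
I(m) = -5*m (I(m) = ((m/3)*(-5))*3 = -5*m/3*3 = -5*m)
b = -12 (b = 64 - 76 = -12)
b + I(7)*(-42) = -12 - 5*7*(-42) = -12 - 35*(-42) = -12 + 1470 = 1458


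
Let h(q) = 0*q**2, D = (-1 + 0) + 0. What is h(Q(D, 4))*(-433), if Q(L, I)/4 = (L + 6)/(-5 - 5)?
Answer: 0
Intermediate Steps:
D = -1 (D = -1 + 0 = -1)
Q(L, I) = -12/5 - 2*L/5 (Q(L, I) = 4*((L + 6)/(-5 - 5)) = 4*((6 + L)/(-10)) = 4*((6 + L)*(-1/10)) = 4*(-3/5 - L/10) = -12/5 - 2*L/5)
h(q) = 0
h(Q(D, 4))*(-433) = 0*(-433) = 0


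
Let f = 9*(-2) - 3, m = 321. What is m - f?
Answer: 342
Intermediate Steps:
f = -21 (f = -18 - 3 = -21)
m - f = 321 - 1*(-21) = 321 + 21 = 342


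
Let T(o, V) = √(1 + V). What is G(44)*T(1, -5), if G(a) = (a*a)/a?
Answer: 88*I ≈ 88.0*I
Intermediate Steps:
G(a) = a (G(a) = a²/a = a)
G(44)*T(1, -5) = 44*√(1 - 5) = 44*√(-4) = 44*(2*I) = 88*I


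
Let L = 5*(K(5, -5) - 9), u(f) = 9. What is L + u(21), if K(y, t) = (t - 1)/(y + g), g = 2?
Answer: -282/7 ≈ -40.286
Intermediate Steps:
K(y, t) = (-1 + t)/(2 + y) (K(y, t) = (t - 1)/(y + 2) = (-1 + t)/(2 + y))
L = -345/7 (L = 5*((-1 - 5)/(2 + 5) - 9) = 5*(-6/7 - 9) = 5*(-69/7) = -345/7 ≈ -49.286)
L + u(21) = -345/7 + 9 = -282/7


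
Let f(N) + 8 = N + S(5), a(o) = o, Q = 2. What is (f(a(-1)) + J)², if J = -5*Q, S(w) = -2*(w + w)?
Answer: 1521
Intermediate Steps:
S(w) = -4*w
f(N) = -28 + N (f(N) = -8 + (N - 4*5) = -8 + (N - 20) = -8 + (-20 + N) = -28 + N)
J = -10 (J = -5*2 = -10)
(f(a(-1)) + J)² = ((-28 - 1) - 10)² = (-29 - 10)² = (-39)² = 1521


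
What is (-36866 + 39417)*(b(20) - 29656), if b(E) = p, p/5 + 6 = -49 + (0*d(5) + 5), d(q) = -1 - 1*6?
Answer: -76290206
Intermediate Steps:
d(q) = -7 (d(q) = -1 - 6 = -7)
p = -250 (p = -30 + 5*(-49 + (0*(-7) + 5)) = -30 + 5*(-49 + (0 + 5)) = -30 + 5*(-49 + 5) = -30 + 5*(-44) = -30 - 220 = -250)
b(E) = -250
(-36866 + 39417)*(b(20) - 29656) = (-36866 + 39417)*(-250 - 29656) = 2551*(-29906) = -76290206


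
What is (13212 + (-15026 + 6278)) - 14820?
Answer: -10356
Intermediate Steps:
(13212 + (-15026 + 6278)) - 14820 = (13212 - 8748) - 14820 = 4464 - 14820 = -10356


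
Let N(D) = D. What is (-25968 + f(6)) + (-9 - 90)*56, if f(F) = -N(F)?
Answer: -31518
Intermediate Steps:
f(F) = -F
(-25968 + f(6)) + (-9 - 90)*56 = (-25968 - 1*6) + (-9 - 90)*56 = (-25968 - 6) - 99*56 = -25974 - 5544 = -31518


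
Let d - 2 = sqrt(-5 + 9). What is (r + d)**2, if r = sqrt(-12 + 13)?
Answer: 25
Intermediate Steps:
d = 4 (d = 2 + sqrt(-5 + 9) = 2 + sqrt(4) = 2 + 2 = 4)
r = 1 (r = sqrt(1) = 1)
(r + d)**2 = (1 + 4)**2 = 5**2 = 25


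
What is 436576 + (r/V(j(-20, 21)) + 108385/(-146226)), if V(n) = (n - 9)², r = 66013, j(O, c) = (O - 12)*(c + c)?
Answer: 38954541276835219/89227543878 ≈ 4.3658e+5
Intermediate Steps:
j(O, c) = 2*c*(-12 + O) (j(O, c) = (-12 + O)*(2*c) = 2*c*(-12 + O))
V(n) = (-9 + n)²
436576 + (r/V(j(-20, 21)) + 108385/(-146226)) = 436576 + (66013/((-9 + 2*21*(-12 - 20))²) + 108385/(-146226)) = 436576 + (66013/((-9 + 2*21*(-32))²) + 108385*(-1/146226)) = 436576 + (66013/((-9 - 1344)²) - 108385/146226) = 436576 + (66013/((-1353)²) - 108385/146226) = 436576 + (66013/1830609 - 108385/146226) = 436576 - 62919246509/89227543878 = 38954541276835219/89227543878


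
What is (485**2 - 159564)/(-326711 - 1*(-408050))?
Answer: 75661/81339 ≈ 0.93019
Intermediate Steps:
(485**2 - 159564)/(-326711 - 1*(-408050)) = (235225 - 159564)/(-326711 + 408050) = 75661/81339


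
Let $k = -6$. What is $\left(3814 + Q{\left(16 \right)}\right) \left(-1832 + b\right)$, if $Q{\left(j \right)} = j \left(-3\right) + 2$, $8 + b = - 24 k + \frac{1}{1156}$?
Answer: $- \frac{1846861650}{289} \approx -6.3905 \cdot 10^{6}$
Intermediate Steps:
$b = \frac{157217}{1156}$ ($b = -8 + \left(\left(-24\right) \left(-6\right) + \frac{1}{1156}\right) = -8 + \left(144 + \frac{1}{1156}\right) = -8 + \frac{166465}{1156} = \frac{157217}{1156} \approx 136.0$)
$Q{\left(j \right)} = 2 - 3 j$ ($Q{\left(j \right)} = - 3 j + 2 = 2 - 3 j$)
$\left(3814 + Q{\left(16 \right)}\right) \left(-1832 + b\right) = \left(3814 + \left(2 - 48\right)\right) \left(-1832 + \frac{157217}{1156}\right) = \left(3814 + \left(2 - 48\right)\right) \left(- \frac{1960575}{1156}\right) = \left(3814 - 46\right) \left(- \frac{1960575}{1156}\right) = 3768 \left(- \frac{1960575}{1156}\right) = - \frac{1846861650}{289}$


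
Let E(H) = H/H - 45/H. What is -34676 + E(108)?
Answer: -416105/12 ≈ -34675.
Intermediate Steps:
E(H) = 1 - 45/H
-34676 + E(108) = -34676 + (-45 + 108)/108 = -34676 + (1/108)*63 = -34676 + 7/12 = -416105/12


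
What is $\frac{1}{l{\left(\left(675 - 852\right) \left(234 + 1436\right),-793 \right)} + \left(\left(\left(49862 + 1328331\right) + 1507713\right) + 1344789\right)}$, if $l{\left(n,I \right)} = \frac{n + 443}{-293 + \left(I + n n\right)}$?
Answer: $\frac{87373447014}{369650405414599583} \approx 2.3637 \cdot 10^{-7}$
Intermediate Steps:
$l{\left(n,I \right)} = \frac{443 + n}{-293 + I + n^{2}}$ ($l{\left(n,I \right)} = \frac{443 + n}{-293 + \left(I + n^{2}\right)} = \frac{443 + n}{-293 + I + n^{2}}$)
$\frac{1}{l{\left(\left(675 - 852\right) \left(234 + 1436\right),-793 \right)} + \left(\left(\left(49862 + 1328331\right) + 1507713\right) + 1344789\right)} = \frac{1}{\frac{443 + \left(675 - 852\right) \left(234 + 1436\right)}{-293 - 793 + \left(\left(675 - 852\right) \left(234 + 1436\right)\right)^{2}} + \left(\left(\left(49862 + 1328331\right) + 1507713\right) + 1344789\right)} = \frac{1}{\frac{443 - 295590}{-293 - 793 + \left(\left(-177\right) 1670\right)^{2}} + \left(\left(1378193 + 1507713\right) + 1344789\right)} = \frac{1}{\frac{443 - 295590}{-293 - 793 + \left(-295590\right)^{2}} + \left(2885906 + 1344789\right)} = \frac{1}{\frac{1}{-293 - 793 + 87373448100} \left(-295147\right) + 4230695} = \frac{1}{\frac{1}{87373447014} \left(-295147\right) + 4230695} = \frac{1}{- \frac{295147}{87373447014} + 4230695} = \frac{1}{\frac{369650405414599583}{87373447014}} = \frac{87373447014}{369650405414599583}$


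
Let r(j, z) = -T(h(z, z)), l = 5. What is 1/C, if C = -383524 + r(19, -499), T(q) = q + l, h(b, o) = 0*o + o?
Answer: -1/383030 ≈ -2.6108e-6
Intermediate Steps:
h(b, o) = o (h(b, o) = 0 + o = o)
T(q) = 5 + q (T(q) = q + 5 = 5 + q)
r(j, z) = -5 - z (r(j, z) = -(5 + z) = -5 - z)
C = -383030 (C = -383524 + (-5 - 1*(-499)) = -383524 + (-5 + 499) = -383524 + 494 = -383030)
1/C = 1/(-383030) = -1/383030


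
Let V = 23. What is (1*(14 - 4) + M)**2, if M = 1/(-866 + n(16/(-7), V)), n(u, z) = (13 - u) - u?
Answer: 3526340689/35271721 ≈ 99.976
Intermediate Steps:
n(u, z) = 13 - 2*u
M = -7/5939 (M = 1/(-866 + (13 - 32/(-7))) = 1/(-866 + (13 - 32*(-1)/7)) = 1/(-866 + (13 - 2*(-16/7))) = 1/(-866 + (13 + 32/7)) = 1/(-866 + 123/7) = 1/(-5939/7) = -7/5939 ≈ -0.0011787)
(1*(14 - 4) + M)**2 = (1*(14 - 4) - 7/5939)**2 = (1*10 - 7/5939)**2 = (10 - 7/5939)**2 = (59383/5939)**2 = 3526340689/35271721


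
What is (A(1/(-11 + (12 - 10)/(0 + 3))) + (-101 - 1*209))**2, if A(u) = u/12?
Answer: 1477710481/15376 ≈ 96105.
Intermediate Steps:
A(u) = u/12 (A(u) = u*(1/12) = u/12)
(A(1/(-11 + (12 - 10)/(0 + 3))) + (-101 - 1*209))**2 = (1/(12*(-11 + (12 - 10)/(0 + 3))) + (-101 - 1*209))**2 = (1/(12*(-11 + 2/3)) + (-101 - 209))**2 = (1/(12*(-11 + 2*(1/3))) - 310)**2 = (1/(12*(-11 + 2/3)) - 310)**2 = (1/(12*(-31/3)) - 310)**2 = ((1/12)*(-3/31) - 310)**2 = (-1/124 - 310)**2 = (-38441/124)**2 = 1477710481/15376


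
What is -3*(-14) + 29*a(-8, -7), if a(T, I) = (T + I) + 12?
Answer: -45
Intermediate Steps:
a(T, I) = 12 + I + T (a(T, I) = (I + T) + 12 = 12 + I + T)
-3*(-14) + 29*a(-8, -7) = -3*(-14) + 29*(12 - 7 - 8) = 42 + 29*(-3) = 42 - 87 = -45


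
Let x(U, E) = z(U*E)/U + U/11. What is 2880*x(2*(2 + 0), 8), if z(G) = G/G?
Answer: 19440/11 ≈ 1767.3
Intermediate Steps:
z(G) = 1
x(U, E) = 1/U + U/11
2880*x(2*(2 + 0), 8) = 2880*(1/(2*(2 + 0)) + (2*(2 + 0))/11) = 2880*(1/(2*2) + (2*2)/11) = 2880*(1/4 + (1/11)*4) = 2880*(¼ + 4/11) = 2880*(27/44) = 19440/11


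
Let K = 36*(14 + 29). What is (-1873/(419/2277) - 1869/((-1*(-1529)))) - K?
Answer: -7513422168/640651 ≈ -11728.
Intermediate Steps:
K = 1548 (K = 36*43 = 1548)
(-1873/(419/2277) - 1869/((-1*(-1529)))) - K = (-1873/(419/2277) - 1869/((-1*(-1529)))) - 1*1548 = (-1873/(419*(1/2277)) - 1869/1529) - 1548 = (-1873/419/2277 - 1869*1/1529) - 1548 = (-1873*2277/419 - 1869/1529) - 1548 = (-4264821/419 - 1869/1529) - 1548 = -6521694420/640651 - 1548 = -7513422168/640651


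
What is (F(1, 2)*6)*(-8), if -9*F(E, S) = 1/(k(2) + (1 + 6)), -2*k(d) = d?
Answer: 8/9 ≈ 0.88889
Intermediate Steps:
k(d) = -d/2
F(E, S) = -1/54 (F(E, S) = -1/(9*(-1/2*2 + (1 + 6))) = -1/(9*(-1 + 7)) = -1/9/6 = -1/9*1/6 = -1/54)
(F(1, 2)*6)*(-8) = -1/54*6*(-8) = -1/9*(-8) = 8/9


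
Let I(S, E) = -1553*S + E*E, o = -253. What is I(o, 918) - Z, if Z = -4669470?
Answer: 5905103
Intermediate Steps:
I(S, E) = E² - 1553*S (I(S, E) = -1553*S + E² = E² - 1553*S)
I(o, 918) - Z = (918² - 1553*(-253)) - 1*(-4669470) = (842724 + 392909) + 4669470 = 1235633 + 4669470 = 5905103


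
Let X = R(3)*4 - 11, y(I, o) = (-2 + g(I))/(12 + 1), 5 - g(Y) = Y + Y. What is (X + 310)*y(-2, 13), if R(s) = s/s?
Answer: 2121/13 ≈ 163.15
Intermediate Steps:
g(Y) = 5 - 2*Y (g(Y) = 5 - (Y + Y) = 5 - 2*Y)
R(s) = 1
y(I, o) = 3/13 - 2*I/13 (y(I, o) = (-2 + (5 - 2*I))/(12 + 1) = (3 - 2*I)/13 = (3 - 2*I)*(1/13) = 3/13 - 2*I/13)
X = -7 (X = 1*4 - 11 = 4 - 11 = -7)
(X + 310)*y(-2, 13) = (-7 + 310)*(3/13 - 2/13*(-2)) = 303*(3/13 + 4/13) = 303*(7/13) = 2121/13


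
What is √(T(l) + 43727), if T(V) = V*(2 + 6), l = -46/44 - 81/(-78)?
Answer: √894172279/143 ≈ 209.11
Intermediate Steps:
l = -1/143 (l = -46*1/44 - 81*(-1/78) = -23/22 + 27/26 = -1/143 ≈ -0.0069930)
T(V) = 8*V (T(V) = V*8 = 8*V)
√(T(l) + 43727) = √(8*(-1/143) + 43727) = √(-8/143 + 43727) = √(6252953/143) = √894172279/143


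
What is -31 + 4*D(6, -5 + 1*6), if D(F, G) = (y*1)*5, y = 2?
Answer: 9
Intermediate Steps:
D(F, G) = 10 (D(F, G) = (2*1)*5 = 2*5 = 10)
-31 + 4*D(6, -5 + 1*6) = -31 + 4*10 = -31 + 40 = 9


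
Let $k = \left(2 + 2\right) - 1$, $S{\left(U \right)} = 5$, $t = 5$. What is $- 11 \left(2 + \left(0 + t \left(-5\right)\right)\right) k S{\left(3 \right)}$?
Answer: $3795$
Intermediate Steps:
$k = 3$ ($k = 4 - 1 = 3$)
$- 11 \left(2 + \left(0 + t \left(-5\right)\right)\right) k S{\left(3 \right)} = - 11 \left(2 + \left(0 + 5 \left(-5\right)\right)\right) 3 \cdot 5 = - 11 \left(2 + \left(0 - 25\right)\right) 3 \cdot 5 = - 11 \left(2 - 25\right) 3 \cdot 5 = - 11 \left(\left(-23\right) 3\right) 5 = \left(-11\right) \left(-69\right) 5 = 759 \cdot 5 = 3795$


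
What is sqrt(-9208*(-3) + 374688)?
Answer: 2*sqrt(100578) ≈ 634.28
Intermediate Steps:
sqrt(-9208*(-3) + 374688) = sqrt(27624 + 374688) = sqrt(402312) = 2*sqrt(100578)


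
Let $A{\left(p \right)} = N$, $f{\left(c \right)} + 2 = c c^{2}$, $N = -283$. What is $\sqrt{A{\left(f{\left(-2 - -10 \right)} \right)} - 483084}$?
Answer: $i \sqrt{483367} \approx 695.25 i$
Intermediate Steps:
$f{\left(c \right)} = -2 + c^{3}$ ($f{\left(c \right)} = -2 + c c^{2} = -2 + c^{3}$)
$A{\left(p \right)} = -283$
$\sqrt{A{\left(f{\left(-2 - -10 \right)} \right)} - 483084} = \sqrt{-283 - 483084} = \sqrt{-483367} = i \sqrt{483367}$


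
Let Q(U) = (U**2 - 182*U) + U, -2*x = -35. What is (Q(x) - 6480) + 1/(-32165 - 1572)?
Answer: -1260583009/134948 ≈ -9341.3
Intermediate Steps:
x = 35/2 (x = -1/2*(-35) = 35/2 ≈ 17.500)
Q(U) = U**2 - 181*U
(Q(x) - 6480) + 1/(-32165 - 1572) = (35*(-181 + 35/2)/2 - 6480) + 1/(-32165 - 1572) = ((35/2)*(-327/2) - 6480) + 1/(-33737) = (-11445/4 - 6480) - 1/33737 = -37365/4 - 1/33737 = -1260583009/134948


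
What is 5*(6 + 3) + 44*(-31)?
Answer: -1319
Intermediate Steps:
5*(6 + 3) + 44*(-31) = 5*9 - 1364 = 45 - 1364 = -1319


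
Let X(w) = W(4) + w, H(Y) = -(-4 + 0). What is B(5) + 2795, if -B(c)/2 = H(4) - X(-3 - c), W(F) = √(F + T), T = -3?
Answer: 2773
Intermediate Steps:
H(Y) = 4 (H(Y) = -1*(-4) = 4)
W(F) = √(-3 + F) (W(F) = √(F - 3) = √(-3 + F))
X(w) = 1 + w (X(w) = √(-3 + 4) + w = √1 + w = 1 + w)
B(c) = -12 - 2*c (B(c) = -2*(4 - (1 + (-3 - c))) = -2*(4 - (-2 - c)) = -2*(4 + (2 + c)) = -2*(6 + c) = -12 - 2*c)
B(5) + 2795 = (-12 - 2*5) + 2795 = (-12 - 10) + 2795 = -22 + 2795 = 2773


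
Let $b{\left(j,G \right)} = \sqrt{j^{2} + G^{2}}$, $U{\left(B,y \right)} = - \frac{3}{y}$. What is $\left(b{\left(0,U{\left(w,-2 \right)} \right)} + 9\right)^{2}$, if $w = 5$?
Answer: $\frac{441}{4} \approx 110.25$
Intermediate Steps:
$b{\left(j,G \right)} = \sqrt{G^{2} + j^{2}}$
$\left(b{\left(0,U{\left(w,-2 \right)} \right)} + 9\right)^{2} = \left(\sqrt{\left(- \frac{3}{-2}\right)^{2} + 0^{2}} + 9\right)^{2} = \left(\sqrt{\left(\left(-3\right) \left(- \frac{1}{2}\right)\right)^{2} + 0} + 9\right)^{2} = \left(\sqrt{\left(\frac{3}{2}\right)^{2} + 0} + 9\right)^{2} = \left(\sqrt{\frac{9}{4} + 0} + 9\right)^{2} = \left(\sqrt{\frac{9}{4}} + 9\right)^{2} = \left(\frac{3}{2} + 9\right)^{2} = \left(\frac{21}{2}\right)^{2} = \frac{441}{4}$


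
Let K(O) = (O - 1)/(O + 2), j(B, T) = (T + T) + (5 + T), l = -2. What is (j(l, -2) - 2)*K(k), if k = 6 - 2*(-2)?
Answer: -9/4 ≈ -2.2500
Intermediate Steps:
j(B, T) = 5 + 3*T (j(B, T) = 2*T + (5 + T) = 5 + 3*T)
k = 10 (k = 6 + 4 = 10)
K(O) = (-1 + O)/(2 + O)
(j(l, -2) - 2)*K(k) = ((5 + 3*(-2)) - 2)*((-1 + 10)/(2 + 10)) = ((5 - 6) - 2)*(9/12) = (-1 - 2)*((1/12)*9) = -3*¾ = -9/4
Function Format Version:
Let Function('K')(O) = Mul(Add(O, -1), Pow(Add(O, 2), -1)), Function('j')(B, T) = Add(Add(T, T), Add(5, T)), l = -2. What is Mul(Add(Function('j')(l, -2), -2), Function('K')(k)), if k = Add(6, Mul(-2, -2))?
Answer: Rational(-9, 4) ≈ -2.2500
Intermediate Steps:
Function('j')(B, T) = Add(5, Mul(3, T)) (Function('j')(B, T) = Add(Mul(2, T), Add(5, T)) = Add(5, Mul(3, T)))
k = 10 (k = Add(6, 4) = 10)
Function('K')(O) = Mul(Pow(Add(2, O), -1), Add(-1, O)) (Function('K')(O) = Mul(Add(-1, O), Pow(Add(2, O), -1)) = Mul(Pow(Add(2, O), -1), Add(-1, O)))
Mul(Add(Function('j')(l, -2), -2), Function('K')(k)) = Mul(Add(Add(5, Mul(3, -2)), -2), Mul(Pow(Add(2, 10), -1), Add(-1, 10))) = Mul(Add(Add(5, -6), -2), Mul(Pow(12, -1), 9)) = Mul(Add(-1, -2), Mul(Rational(1, 12), 9)) = Mul(-3, Rational(3, 4)) = Rational(-9, 4)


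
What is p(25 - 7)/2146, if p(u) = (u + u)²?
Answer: 648/1073 ≈ 0.60391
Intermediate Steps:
p(u) = 4*u² (p(u) = (2*u)² = 4*u²)
p(25 - 7)/2146 = (4*(25 - 7)²)/2146 = (4*18²)*(1/2146) = (4*324)*(1/2146) = 1296*(1/2146) = 648/1073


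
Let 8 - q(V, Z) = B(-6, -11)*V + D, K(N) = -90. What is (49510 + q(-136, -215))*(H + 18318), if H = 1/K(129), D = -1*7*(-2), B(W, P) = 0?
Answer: 40806617488/45 ≈ 9.0681e+8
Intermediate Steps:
D = 14 (D = -7*(-2) = 14)
q(V, Z) = -6 (q(V, Z) = 8 - (0*V + 14) = 8 - (0 + 14) = 8 - 1*14 = 8 - 14 = -6)
H = -1/90 (H = 1/(-90) = -1/90 ≈ -0.011111)
(49510 + q(-136, -215))*(H + 18318) = (49510 - 6)*(-1/90 + 18318) = 49504*(1648619/90) = 40806617488/45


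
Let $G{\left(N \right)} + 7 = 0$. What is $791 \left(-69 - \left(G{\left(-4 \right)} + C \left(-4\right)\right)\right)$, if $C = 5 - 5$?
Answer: $-49042$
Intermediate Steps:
$G{\left(N \right)} = -7$ ($G{\left(N \right)} = -7 + 0 = -7$)
$C = 0$
$791 \left(-69 - \left(G{\left(-4 \right)} + C \left(-4\right)\right)\right) = 791 \left(-69 - \left(-7 + 0 \left(-4\right)\right)\right) = 791 \left(-69 - \left(-7 + 0\right)\right) = 791 \left(-69 - -7\right) = 791 \left(-69 + 7\right) = 791 \left(-62\right) = -49042$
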